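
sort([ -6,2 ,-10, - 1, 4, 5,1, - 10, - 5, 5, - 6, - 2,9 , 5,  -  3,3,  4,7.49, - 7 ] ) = [  -  10, - 10, - 7 , - 6, - 6, - 5,  -  3, -2, - 1,  1,2,3,4,4,5,5, 5,7.49,9]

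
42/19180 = 3/1370 = 0.00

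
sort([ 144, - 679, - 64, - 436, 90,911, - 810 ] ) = [ - 810, - 679, - 436, - 64, 90, 144, 911 ] 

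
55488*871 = 48330048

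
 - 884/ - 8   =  221/2 =110.50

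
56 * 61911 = 3467016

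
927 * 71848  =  66603096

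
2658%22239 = 2658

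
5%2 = 1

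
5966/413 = 5966/413 =14.45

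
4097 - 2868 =1229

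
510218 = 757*674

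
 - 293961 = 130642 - 424603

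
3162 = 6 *527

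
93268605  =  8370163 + 84898442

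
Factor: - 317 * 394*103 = -2^1 * 103^1*197^1*317^1 = - 12864494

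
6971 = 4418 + 2553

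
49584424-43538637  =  6045787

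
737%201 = 134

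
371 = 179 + 192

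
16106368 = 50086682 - 33980314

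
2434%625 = 559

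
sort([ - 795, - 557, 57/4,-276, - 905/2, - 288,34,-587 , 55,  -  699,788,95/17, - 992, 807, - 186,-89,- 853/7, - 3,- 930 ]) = [ - 992, - 930, - 795, - 699, - 587,-557,-905/2,  -  288, - 276, - 186,- 853/7, - 89,-3, 95/17, 57/4, 34, 55, 788, 807]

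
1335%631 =73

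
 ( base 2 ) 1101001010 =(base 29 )101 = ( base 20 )222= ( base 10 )842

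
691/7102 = 691/7102  =  0.10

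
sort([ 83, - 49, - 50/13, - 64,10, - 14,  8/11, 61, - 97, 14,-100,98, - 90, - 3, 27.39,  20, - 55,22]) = [ - 100, - 97, - 90, - 64, - 55, - 49, - 14,-50/13, - 3,8/11,10,14 , 20 , 22, 27.39,  61,83,98 ] 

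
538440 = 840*641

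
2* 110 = 220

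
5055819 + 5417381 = 10473200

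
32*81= 2592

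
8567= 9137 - 570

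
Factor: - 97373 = -97373^1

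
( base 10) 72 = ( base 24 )30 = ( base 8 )110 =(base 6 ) 200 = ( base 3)2200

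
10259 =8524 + 1735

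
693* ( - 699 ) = -484407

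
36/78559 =36/78559 = 0.00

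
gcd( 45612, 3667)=1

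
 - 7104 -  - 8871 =1767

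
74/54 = 1 + 10/27 = 1.37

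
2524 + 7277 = 9801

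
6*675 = 4050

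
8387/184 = 45+107/184 =45.58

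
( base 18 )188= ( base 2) 111011100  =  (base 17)1B0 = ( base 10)476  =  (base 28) H0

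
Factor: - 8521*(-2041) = 17391361  =  13^1*157^1*8521^1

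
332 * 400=132800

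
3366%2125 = 1241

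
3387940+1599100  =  4987040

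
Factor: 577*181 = 104437 = 181^1* 577^1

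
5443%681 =676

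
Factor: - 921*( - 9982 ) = 9193422 = 2^1*3^1 *7^1*23^1 * 31^1*307^1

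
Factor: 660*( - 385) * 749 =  - 190320900 = - 2^2*3^1*5^2* 7^2*11^2*107^1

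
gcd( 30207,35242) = 1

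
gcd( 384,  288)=96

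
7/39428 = 7/39428 = 0.00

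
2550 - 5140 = -2590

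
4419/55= 4419/55 = 80.35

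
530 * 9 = 4770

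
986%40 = 26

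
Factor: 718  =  2^1*359^1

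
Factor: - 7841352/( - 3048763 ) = 461256/179339 = 2^3*3^1*37^( - 2)*131^ ( - 1)*  19219^1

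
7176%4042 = 3134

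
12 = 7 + 5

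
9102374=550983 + 8551391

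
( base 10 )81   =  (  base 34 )2D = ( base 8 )121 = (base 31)2J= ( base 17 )4D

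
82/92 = 41/46 = 0.89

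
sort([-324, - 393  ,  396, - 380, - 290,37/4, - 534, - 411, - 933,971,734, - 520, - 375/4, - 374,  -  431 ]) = [ - 933 , - 534, - 520, - 431, - 411, - 393, - 380,-374, - 324,-290, - 375/4,  37/4,396, 734,971]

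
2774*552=1531248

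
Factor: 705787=705787^1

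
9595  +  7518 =17113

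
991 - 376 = 615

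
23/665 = 23/665 = 0.03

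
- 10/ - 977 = 10/977 = 0.01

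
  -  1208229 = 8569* (-141 ) 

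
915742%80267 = 32805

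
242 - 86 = 156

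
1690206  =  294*5749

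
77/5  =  15  +  2/5=15.40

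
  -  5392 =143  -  5535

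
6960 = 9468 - 2508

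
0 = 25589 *0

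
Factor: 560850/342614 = 280425/171307 = 3^1 * 5^2*107^(-1)*1601^(-1 ) * 3739^1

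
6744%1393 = 1172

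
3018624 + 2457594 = 5476218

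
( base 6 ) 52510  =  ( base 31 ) 7BU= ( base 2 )1101110111010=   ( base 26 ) AD0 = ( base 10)7098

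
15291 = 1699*9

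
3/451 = 3/451 = 0.01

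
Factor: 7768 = 2^3*971^1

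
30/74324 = 15/37162 = 0.00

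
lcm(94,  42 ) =1974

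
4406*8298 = 36560988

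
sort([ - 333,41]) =[ - 333,41 ]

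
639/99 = 71/11 = 6.45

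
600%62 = 42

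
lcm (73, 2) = 146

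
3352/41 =3352/41= 81.76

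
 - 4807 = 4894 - 9701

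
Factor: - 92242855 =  - 5^1 *18448571^1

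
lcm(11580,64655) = 775860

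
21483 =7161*3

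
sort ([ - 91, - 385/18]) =[ -91,  -  385/18]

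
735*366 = 269010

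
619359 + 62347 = 681706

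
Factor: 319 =11^1*29^1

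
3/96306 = 1/32102 = 0.00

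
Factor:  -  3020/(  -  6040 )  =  1/2 = 2^( - 1) 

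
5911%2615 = 681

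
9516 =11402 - 1886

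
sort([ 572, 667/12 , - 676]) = [ - 676,  667/12,572]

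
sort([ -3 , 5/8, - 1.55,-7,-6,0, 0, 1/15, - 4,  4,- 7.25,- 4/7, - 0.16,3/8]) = [-7.25, - 7, - 6, - 4, - 3, - 1.55, - 4/7, -0.16, 0, 0, 1/15,  3/8,5/8, 4 ] 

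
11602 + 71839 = 83441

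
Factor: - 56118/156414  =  -47/131= - 47^1*131^( - 1) 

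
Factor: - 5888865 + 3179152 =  - 2709713 = -2709713^1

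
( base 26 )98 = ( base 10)242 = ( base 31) 7p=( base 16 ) F2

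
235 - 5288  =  -5053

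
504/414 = 1+5/23=1.22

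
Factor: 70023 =3^1*17^1 * 1373^1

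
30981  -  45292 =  -14311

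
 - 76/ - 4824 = 19/1206 = 0.02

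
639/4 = 639/4 = 159.75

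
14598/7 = 2085 + 3/7 = 2085.43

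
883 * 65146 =57523918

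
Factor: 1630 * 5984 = 9753920 = 2^6*5^1*11^1*17^1*163^1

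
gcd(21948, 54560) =124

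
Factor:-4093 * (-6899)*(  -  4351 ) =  -122861828057 = - 19^1*229^1*4093^1*6899^1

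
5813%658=549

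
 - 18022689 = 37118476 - 55141165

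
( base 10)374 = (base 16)176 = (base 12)272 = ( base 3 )111212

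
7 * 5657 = 39599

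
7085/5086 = 1 + 1999/5086 = 1.39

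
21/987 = 1/47= 0.02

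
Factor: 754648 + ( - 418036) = 2^2*3^1*28051^1 = 336612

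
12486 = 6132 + 6354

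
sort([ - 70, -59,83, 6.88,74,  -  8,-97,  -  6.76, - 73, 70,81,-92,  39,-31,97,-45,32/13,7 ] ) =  [ - 97,-92, - 73, - 70, - 59,  -  45, - 31,-8,-6.76,32/13,6.88,7,39,70,74, 81 , 83,97] 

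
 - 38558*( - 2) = 77116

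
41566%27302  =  14264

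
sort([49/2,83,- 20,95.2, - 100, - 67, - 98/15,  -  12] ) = [-100, - 67, - 20, - 12,-98/15,49/2,83,95.2]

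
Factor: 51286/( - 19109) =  - 2^1 * 97^(  -  1)*197^( - 1 )*25643^1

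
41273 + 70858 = 112131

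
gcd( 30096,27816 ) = 456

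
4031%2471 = 1560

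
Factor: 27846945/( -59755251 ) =-9282315/19918417= - 3^1 * 5^1*7^2*43^( - 1)*73^1*173^1*463219^( -1)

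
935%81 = 44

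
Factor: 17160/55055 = 2^3*3^1*7^( - 1)*11^( - 1)=24/77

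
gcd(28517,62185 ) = 1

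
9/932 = 9/932 = 0.01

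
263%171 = 92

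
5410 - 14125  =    -  8715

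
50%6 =2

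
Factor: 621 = 3^3*23^1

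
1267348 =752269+515079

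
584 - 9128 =-8544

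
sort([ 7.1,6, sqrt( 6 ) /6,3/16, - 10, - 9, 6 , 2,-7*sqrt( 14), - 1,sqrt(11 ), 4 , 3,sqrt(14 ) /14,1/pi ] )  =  [ - 7*sqrt(14), - 10,-9, - 1,3/16,sqrt(14)/14,1/pi,  sqrt( 6 ) /6,2, 3,  sqrt( 11 )  ,  4, 6,  6,7.1]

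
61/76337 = 61/76337 = 0.00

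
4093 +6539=10632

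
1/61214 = 1/61214=0.00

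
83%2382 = 83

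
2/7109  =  2/7109 = 0.00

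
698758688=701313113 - 2554425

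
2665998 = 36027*74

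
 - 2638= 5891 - 8529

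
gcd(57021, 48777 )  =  687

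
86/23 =3 + 17/23 = 3.74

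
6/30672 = 1/5112 = 0.00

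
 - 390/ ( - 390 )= 1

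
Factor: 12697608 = 2^3*3^1*7^1*11^1 * 6871^1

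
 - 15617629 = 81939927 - 97557556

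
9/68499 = 1/7611 = 0.00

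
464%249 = 215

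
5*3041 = 15205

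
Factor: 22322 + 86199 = 108521 = 7^1*37^1 * 419^1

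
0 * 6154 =0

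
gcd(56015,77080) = 5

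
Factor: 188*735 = 138180 = 2^2* 3^1*5^1*7^2*47^1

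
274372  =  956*287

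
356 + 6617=6973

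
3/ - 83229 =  - 1 + 27742/27743 = - 0.00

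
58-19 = 39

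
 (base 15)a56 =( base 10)2331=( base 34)20J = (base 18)739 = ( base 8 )4433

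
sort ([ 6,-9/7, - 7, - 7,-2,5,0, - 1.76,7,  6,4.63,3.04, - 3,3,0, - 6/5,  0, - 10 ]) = [ - 10,-7, - 7, - 3, - 2, - 1.76, - 9/7, - 6/5,0  ,  0,0,  3, 3.04,4.63,5, 6, 6, 7 ]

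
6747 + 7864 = 14611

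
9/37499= 9/37499 = 0.00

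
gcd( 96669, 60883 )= 1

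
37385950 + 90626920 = 128012870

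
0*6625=0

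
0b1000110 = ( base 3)2121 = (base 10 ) 70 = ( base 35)20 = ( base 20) 3a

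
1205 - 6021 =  - 4816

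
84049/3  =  84049/3 = 28016.33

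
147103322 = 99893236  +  47210086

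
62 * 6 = 372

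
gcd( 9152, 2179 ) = 1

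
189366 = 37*5118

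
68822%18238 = 14108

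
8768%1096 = 0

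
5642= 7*806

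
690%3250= 690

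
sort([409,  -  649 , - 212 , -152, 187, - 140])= [ - 649,  -  212, -152, - 140, 187,409 ]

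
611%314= 297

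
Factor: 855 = 3^2 *5^1*19^1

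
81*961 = 77841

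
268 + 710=978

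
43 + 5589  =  5632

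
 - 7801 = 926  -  8727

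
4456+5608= 10064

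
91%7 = 0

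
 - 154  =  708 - 862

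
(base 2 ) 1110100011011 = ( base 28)9e3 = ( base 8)16433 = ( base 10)7451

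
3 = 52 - 49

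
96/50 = 1 + 23/25 = 1.92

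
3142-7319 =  - 4177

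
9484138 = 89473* 106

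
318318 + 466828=785146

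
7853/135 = 58 + 23/135 = 58.17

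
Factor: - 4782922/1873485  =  -2^1*3^(-2)*5^(-1 ) * 17^( - 1 )*31^( - 1)*79^ (  -  1)*2391461^1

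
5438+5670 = 11108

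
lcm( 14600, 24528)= 613200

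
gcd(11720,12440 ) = 40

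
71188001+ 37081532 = 108269533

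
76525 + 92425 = 168950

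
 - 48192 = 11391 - 59583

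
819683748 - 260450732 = 559233016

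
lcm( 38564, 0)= 0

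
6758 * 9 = 60822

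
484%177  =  130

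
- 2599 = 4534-7133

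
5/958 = 5/958 = 0.01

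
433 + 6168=6601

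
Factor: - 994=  - 2^1 * 7^1 *71^1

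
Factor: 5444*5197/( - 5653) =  - 2^2*1361^1*5197^1 *5653^ ( - 1) = -28292468/5653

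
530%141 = 107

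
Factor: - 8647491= -3^1*2882497^1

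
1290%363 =201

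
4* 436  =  1744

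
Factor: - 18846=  - 2^1*3^3*349^1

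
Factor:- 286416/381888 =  - 3/4 = - 2^(-2)* 3^1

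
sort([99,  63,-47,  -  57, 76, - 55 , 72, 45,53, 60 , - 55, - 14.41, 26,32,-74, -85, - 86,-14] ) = [-86,  -  85,-74, - 57 ,-55, - 55,-47,-14.41, - 14, 26,32 , 45, 53, 60,63 , 72,76,99]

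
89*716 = 63724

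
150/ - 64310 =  - 1 + 6416/6431  =  -0.00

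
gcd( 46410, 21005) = 5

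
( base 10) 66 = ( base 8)102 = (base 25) 2g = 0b1000010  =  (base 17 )3F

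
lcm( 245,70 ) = 490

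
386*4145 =1599970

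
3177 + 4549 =7726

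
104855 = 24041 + 80814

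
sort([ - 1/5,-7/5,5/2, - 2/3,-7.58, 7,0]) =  [-7.58, - 7/5, - 2/3,-1/5,0,5/2,7 ]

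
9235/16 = 577 + 3/16 = 577.19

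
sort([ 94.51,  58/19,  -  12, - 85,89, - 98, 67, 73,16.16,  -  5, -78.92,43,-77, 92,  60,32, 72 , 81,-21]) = [ - 98, - 85, - 78.92, - 77, - 21, - 12, - 5, 58/19,  16.16, 32,43, 60, 67, 72, 73,81,89,92,94.51 ]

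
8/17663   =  8/17663 = 0.00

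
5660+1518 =7178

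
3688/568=461/71 = 6.49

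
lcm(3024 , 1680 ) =15120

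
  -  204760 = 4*( - 51190 )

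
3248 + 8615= 11863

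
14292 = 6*2382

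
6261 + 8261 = 14522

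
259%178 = 81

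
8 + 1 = 9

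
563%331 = 232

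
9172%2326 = 2194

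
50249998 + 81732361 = 131982359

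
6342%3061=220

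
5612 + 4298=9910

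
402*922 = 370644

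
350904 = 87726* 4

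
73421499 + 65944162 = 139365661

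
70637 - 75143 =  - 4506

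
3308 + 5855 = 9163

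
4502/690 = 2251/345 = 6.52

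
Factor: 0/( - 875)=0 =0^1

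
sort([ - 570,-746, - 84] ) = [ - 746 , - 570 , - 84]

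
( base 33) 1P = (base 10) 58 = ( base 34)1o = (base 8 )72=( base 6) 134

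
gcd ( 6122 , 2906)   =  2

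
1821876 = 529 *3444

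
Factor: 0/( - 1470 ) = 0 = 0^1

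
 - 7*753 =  - 5271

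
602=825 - 223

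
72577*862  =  62561374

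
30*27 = 810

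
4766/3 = 1588 + 2/3 = 1588.67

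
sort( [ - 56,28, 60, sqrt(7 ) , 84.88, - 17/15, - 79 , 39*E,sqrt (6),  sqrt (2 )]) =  [ - 79, - 56,  -  17/15, sqrt( 2 ), sqrt(6), sqrt(7),28,  60, 84.88,39*E]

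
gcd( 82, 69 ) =1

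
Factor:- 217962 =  - 2^1*3^2*12109^1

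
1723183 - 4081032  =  -2357849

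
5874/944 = 6 + 105/472 = 6.22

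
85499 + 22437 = 107936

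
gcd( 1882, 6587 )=941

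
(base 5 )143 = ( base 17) 2E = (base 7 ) 66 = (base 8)60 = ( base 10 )48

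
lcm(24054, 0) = 0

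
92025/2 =92025/2 = 46012.50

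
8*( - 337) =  -2696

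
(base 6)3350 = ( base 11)655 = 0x312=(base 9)1063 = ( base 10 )786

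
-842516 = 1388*( - 607 )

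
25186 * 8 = 201488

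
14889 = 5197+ 9692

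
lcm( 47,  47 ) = 47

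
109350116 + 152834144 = 262184260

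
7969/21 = 379 + 10/21 = 379.48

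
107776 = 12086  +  95690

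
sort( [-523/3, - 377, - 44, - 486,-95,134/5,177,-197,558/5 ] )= [-486, - 377,-197,-523/3, - 95,  -  44,134/5, 558/5, 177 ]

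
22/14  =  1  +  4/7 =1.57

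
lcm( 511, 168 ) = 12264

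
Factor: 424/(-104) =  - 13^( - 1)*53^1 = -  53/13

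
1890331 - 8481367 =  - 6591036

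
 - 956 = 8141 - 9097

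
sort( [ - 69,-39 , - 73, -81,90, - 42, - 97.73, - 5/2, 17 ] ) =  [ - 97.73, - 81, - 73, - 69, - 42, - 39, -5/2, 17, 90]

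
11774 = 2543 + 9231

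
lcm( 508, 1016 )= 1016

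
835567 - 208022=627545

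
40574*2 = 81148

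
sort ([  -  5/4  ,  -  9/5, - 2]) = [ - 2,- 9/5, - 5/4]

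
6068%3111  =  2957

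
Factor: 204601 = 204601^1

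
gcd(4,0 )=4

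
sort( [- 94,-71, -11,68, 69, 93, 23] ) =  [-94  , -71, - 11,23,68, 69, 93] 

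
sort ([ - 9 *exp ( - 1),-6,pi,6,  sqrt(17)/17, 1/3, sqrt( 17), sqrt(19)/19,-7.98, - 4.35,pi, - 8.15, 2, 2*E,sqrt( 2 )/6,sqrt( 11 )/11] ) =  [ - 8.15, - 7.98, - 6,-4.35,  -  9*exp( - 1),sqrt ( 19 )/19 , sqrt(2)/6, sqrt( 17)/17,sqrt(11 )/11, 1/3, 2,pi, pi,sqrt(17),2*E,6]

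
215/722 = 215/722 = 0.30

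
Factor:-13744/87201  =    -  2^4 * 3^ ( - 2)*859^1* 9689^( - 1)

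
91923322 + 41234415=133157737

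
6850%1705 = 30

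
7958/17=468 + 2/17 = 468.12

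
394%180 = 34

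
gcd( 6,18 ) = 6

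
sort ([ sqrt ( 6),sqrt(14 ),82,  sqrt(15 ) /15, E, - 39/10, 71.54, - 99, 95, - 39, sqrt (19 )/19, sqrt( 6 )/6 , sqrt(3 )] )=[ - 99, - 39,-39/10  ,  sqrt( 19)/19,sqrt( 15) /15, sqrt( 6 )/6, sqrt( 3), sqrt ( 6), E,sqrt( 14 ),71.54, 82, 95 ]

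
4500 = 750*6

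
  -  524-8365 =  - 8889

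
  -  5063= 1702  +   - 6765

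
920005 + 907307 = 1827312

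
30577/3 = 10192+1/3 = 10192.33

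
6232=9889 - 3657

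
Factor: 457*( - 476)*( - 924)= 2^4*3^1*7^2*11^1*17^1*457^1=200999568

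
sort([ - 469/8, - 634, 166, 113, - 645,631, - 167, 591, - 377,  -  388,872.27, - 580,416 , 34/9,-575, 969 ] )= [-645, - 634,  -  580, - 575, - 388, - 377, - 167, - 469/8,34/9,113,166,416, 591, 631,872.27,  969 ] 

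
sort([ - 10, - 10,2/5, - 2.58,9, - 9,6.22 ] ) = [  -  10, - 10,  -  9, - 2.58,  2/5, 6.22, 9]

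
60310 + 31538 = 91848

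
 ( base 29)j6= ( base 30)IH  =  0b1000101101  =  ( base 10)557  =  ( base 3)202122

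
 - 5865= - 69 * 85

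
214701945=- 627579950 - -842281895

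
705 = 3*235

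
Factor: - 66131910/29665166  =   - 33065955/14832583 = -3^3*5^1*13^1*83^1*227^1*14832583^( -1)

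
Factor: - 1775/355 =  - 5 = - 5^1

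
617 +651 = 1268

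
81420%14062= 11110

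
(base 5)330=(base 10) 90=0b1011010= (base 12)76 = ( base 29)33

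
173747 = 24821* 7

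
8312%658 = 416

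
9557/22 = 9557/22 = 434.41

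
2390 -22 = 2368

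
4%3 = 1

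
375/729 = 125/243 = 0.51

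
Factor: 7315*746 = 2^1*5^1*7^1*11^1*19^1*373^1 = 5456990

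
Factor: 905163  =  3^1*7^1*43103^1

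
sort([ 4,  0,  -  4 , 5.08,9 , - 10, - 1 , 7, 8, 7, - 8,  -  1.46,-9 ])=[ - 10,  -  9, - 8, - 4,-1.46, - 1,0, 4,5.08, 7,7, 8,  9]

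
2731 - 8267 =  - 5536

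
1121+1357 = 2478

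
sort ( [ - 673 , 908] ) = [ - 673, 908 ]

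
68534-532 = 68002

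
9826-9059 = 767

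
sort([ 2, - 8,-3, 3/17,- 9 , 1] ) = [-9,-8,-3,3/17,1,2] 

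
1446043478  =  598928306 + 847115172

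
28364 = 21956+6408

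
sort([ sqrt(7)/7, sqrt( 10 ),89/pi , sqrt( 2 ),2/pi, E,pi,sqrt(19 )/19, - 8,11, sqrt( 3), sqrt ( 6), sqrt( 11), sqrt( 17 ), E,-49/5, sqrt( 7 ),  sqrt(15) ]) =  [  -  49/5, - 8  ,  sqrt ( 19 )/19, sqrt(7 ) /7, 2/pi, sqrt ( 2 ), sqrt(  3),sqrt( 6),sqrt( 7 ), E, E,pi, sqrt( 10 ),sqrt( 11 ) , sqrt( 15 ),sqrt( 17 ),11,89/pi] 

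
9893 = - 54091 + 63984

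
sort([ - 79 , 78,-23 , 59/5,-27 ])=[ - 79 , - 27,- 23, 59/5,78 ]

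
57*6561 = 373977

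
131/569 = 131/569  =  0.23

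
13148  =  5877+7271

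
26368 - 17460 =8908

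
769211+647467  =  1416678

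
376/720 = 47/90 = 0.52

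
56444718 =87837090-31392372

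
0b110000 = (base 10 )48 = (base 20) 28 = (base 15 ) 33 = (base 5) 143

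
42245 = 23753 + 18492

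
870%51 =3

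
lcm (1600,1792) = 44800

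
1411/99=14 + 25/99 = 14.25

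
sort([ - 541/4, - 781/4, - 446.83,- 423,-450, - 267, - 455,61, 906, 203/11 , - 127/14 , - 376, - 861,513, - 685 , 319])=[ - 861, - 685, - 455,- 450,-446.83, - 423,-376,-267, - 781/4 , - 541/4,-127/14, 203/11,61,319,513, 906 ] 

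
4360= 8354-3994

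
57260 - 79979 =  - 22719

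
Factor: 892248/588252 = 2^1*113^1*149^( - 1) = 226/149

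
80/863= 80/863 = 0.09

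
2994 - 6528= - 3534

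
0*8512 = 0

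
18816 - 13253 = 5563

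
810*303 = 245430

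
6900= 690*10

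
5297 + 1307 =6604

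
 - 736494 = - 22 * 33477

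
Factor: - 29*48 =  - 1392  =  - 2^4* 3^1*29^1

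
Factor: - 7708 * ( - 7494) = 57763752 = 2^3*3^1*41^1 *47^1*1249^1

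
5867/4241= 5867/4241 = 1.38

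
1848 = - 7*( - 264 ) 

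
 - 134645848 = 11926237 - 146572085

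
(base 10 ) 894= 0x37e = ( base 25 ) 1AJ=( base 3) 1020010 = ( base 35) pj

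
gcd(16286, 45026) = 958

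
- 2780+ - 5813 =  - 8593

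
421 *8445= 3555345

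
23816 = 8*2977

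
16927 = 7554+9373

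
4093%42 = 19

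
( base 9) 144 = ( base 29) 45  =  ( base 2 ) 1111001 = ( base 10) 121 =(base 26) 4h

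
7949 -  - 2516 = 10465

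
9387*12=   112644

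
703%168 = 31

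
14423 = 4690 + 9733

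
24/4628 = 6/1157 = 0.01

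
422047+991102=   1413149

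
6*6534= 39204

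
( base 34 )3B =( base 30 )3n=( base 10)113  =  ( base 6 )305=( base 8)161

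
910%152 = 150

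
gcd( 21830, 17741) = 1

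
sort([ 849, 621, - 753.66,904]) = [ - 753.66, 621, 849, 904 ] 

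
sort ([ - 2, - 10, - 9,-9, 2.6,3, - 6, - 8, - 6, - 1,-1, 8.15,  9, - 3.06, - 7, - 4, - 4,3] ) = [-10, - 9,  -  9, - 8,-7, - 6, - 6, - 4,  -  4 , - 3.06 , - 2, - 1, - 1,2.6, 3, 3,8.15,9]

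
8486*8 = 67888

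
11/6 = 11/6 = 1.83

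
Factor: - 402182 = - 2^1 * 11^1 * 101^1*181^1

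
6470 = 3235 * 2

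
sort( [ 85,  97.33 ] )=[85, 97.33 ] 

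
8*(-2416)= - 19328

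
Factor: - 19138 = - 2^1*7^1*1367^1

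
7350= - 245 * ( - 30)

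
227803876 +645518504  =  873322380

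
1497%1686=1497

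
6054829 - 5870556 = 184273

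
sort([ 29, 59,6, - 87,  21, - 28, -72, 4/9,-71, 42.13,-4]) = [ - 87, -72, - 71, - 28, - 4,  4/9, 6 , 21,29,42.13,59 ]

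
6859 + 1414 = 8273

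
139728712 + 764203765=903932477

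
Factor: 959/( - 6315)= - 3^(-1 ) *5^(- 1)*7^1  *137^1*421^( - 1)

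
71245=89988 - 18743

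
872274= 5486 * 159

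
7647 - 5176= 2471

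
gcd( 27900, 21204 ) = 1116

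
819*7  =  5733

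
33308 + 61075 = 94383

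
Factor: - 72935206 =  - 2^1*36467603^1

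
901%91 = 82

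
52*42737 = 2222324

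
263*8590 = 2259170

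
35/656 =35/656 = 0.05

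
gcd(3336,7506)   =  834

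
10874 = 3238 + 7636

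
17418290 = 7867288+9551002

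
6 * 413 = 2478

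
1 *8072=8072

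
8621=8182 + 439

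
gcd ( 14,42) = 14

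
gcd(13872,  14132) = 4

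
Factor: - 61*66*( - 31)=124806 = 2^1 * 3^1*11^1*31^1*61^1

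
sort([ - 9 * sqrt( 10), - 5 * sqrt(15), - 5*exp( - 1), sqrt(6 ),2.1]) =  [ -9*sqrt(10), - 5*sqrt(15), - 5*exp( - 1), 2.1, sqrt( 6)]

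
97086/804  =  120+101/134= 120.75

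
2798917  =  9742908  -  6943991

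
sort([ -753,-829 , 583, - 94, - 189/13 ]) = [ - 829,- 753, - 94, - 189/13, 583] 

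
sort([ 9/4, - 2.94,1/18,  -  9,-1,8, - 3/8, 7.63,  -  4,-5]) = [ - 9,-5, - 4, - 2.94,- 1 , - 3/8,1/18,9/4, 7.63,8]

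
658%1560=658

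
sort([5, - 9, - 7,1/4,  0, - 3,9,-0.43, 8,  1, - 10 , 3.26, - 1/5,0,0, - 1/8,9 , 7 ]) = [ - 10, - 9, - 7, - 3, - 0.43,-1/5, - 1/8,0,0,0,1/4,1,3.26,5,7, 8, 9 , 9]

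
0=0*6758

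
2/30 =1/15 = 0.07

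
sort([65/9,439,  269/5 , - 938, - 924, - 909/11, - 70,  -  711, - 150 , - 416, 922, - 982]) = [ - 982,- 938,-924,  -  711,-416 ,-150, - 909/11, - 70 , 65/9 , 269/5, 439,922]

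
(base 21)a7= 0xD9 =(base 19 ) B8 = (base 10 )217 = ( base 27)81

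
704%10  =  4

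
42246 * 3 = 126738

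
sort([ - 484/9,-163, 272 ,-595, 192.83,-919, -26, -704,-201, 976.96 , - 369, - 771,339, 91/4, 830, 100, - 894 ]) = [ - 919, - 894, - 771,- 704 , - 595,  -  369, - 201, -163,-484/9, - 26  ,  91/4, 100, 192.83,  272, 339,830,976.96] 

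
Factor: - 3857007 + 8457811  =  2^2*13^1*103^1 *859^1=4600804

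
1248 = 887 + 361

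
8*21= 168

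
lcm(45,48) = 720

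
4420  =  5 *884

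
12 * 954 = 11448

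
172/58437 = 4/1359 = 0.00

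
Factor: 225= 3^2*5^2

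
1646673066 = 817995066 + 828678000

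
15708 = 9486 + 6222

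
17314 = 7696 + 9618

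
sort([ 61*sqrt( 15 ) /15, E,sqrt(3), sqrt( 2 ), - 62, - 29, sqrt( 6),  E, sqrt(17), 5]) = [ - 62, - 29, sqrt( 2 ),sqrt (3),sqrt(6 ),E , E, sqrt( 17 ),5, 61*sqrt(15)/15]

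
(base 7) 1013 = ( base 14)1b3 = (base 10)353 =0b101100001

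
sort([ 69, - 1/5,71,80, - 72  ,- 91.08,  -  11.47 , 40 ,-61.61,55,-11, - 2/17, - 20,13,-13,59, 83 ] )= [ - 91.08, - 72, - 61.61,-20,  -  13,-11.47 , - 11, - 1/5, - 2/17,13,40 , 55  ,  59,69,71,80, 83]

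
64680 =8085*8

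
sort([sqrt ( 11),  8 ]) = [sqrt ( 11 ) , 8 ]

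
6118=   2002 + 4116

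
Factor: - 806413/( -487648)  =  2^( - 5 ) * 7^(-2)*233^1 *311^( - 1)*3461^1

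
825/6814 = 825/6814 = 0.12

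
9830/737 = 13 + 249/737 =13.34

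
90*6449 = 580410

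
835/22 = 37+ 21/22 =37.95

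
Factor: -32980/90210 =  - 2^1*3^( - 1)*17^1* 31^ (-1) = - 34/93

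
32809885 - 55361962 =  - 22552077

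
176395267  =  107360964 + 69034303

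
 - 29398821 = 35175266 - 64574087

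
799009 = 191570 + 607439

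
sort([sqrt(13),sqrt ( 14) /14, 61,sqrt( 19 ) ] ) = [sqrt( 14)/14,sqrt(13) , sqrt ( 19),61]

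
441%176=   89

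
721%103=0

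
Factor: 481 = 13^1 *37^1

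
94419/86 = 1097  +  77/86 = 1097.90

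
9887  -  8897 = 990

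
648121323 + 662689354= 1310810677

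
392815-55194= 337621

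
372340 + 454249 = 826589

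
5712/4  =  1428 = 1428.00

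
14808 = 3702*4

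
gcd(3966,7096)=2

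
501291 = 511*981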